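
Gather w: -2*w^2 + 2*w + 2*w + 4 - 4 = -2*w^2 + 4*w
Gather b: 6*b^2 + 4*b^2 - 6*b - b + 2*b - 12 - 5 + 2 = 10*b^2 - 5*b - 15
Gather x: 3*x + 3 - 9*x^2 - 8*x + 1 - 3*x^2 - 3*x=-12*x^2 - 8*x + 4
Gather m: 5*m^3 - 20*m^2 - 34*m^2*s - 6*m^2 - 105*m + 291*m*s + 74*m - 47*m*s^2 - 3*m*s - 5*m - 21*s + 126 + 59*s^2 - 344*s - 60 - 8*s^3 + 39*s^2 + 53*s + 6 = 5*m^3 + m^2*(-34*s - 26) + m*(-47*s^2 + 288*s - 36) - 8*s^3 + 98*s^2 - 312*s + 72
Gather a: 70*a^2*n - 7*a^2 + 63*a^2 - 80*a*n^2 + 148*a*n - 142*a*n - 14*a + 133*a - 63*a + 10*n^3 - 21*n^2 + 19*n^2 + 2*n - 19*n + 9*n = a^2*(70*n + 56) + a*(-80*n^2 + 6*n + 56) + 10*n^3 - 2*n^2 - 8*n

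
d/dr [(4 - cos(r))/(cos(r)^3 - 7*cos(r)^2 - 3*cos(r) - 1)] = (-115*cos(r) + 19*cos(2*r) - cos(3*r) - 7)*sin(r)/(2*(-cos(r)^3 + 7*cos(r)^2 + 3*cos(r) + 1)^2)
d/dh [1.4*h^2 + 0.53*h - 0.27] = 2.8*h + 0.53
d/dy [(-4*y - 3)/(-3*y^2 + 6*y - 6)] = 2*(-2*y^2 - 3*y + 7)/(3*(y^4 - 4*y^3 + 8*y^2 - 8*y + 4))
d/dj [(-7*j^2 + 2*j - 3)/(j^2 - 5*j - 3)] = 3*(11*j^2 + 16*j - 7)/(j^4 - 10*j^3 + 19*j^2 + 30*j + 9)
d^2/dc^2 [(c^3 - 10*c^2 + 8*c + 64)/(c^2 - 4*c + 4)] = 8*(46 - 5*c)/(c^4 - 8*c^3 + 24*c^2 - 32*c + 16)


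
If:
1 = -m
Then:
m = -1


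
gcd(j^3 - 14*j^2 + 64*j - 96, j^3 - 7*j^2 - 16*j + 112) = j - 4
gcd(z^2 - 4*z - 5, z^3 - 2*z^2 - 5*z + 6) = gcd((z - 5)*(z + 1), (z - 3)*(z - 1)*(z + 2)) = 1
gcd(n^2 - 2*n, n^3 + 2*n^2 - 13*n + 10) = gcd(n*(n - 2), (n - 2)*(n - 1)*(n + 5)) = n - 2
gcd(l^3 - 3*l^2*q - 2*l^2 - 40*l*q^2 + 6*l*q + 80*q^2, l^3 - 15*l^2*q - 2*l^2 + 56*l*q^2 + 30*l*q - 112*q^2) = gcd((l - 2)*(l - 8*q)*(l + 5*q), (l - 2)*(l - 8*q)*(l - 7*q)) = -l^2 + 8*l*q + 2*l - 16*q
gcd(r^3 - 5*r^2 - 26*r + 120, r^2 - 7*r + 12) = r - 4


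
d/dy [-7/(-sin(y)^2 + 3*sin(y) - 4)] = 7*(3 - 2*sin(y))*cos(y)/(sin(y)^2 - 3*sin(y) + 4)^2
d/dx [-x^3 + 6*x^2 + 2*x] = -3*x^2 + 12*x + 2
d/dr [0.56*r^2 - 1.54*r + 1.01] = 1.12*r - 1.54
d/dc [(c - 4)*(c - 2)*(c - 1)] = 3*c^2 - 14*c + 14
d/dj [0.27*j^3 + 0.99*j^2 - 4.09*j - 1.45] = 0.81*j^2 + 1.98*j - 4.09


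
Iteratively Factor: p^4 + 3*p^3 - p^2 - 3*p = (p + 1)*(p^3 + 2*p^2 - 3*p) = (p - 1)*(p + 1)*(p^2 + 3*p) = p*(p - 1)*(p + 1)*(p + 3)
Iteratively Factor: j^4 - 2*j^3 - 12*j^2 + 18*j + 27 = (j - 3)*(j^3 + j^2 - 9*j - 9) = (j - 3)^2*(j^2 + 4*j + 3) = (j - 3)^2*(j + 1)*(j + 3)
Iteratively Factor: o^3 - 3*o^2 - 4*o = (o + 1)*(o^2 - 4*o) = (o - 4)*(o + 1)*(o)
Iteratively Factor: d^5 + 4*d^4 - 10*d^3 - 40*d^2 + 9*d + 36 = (d - 1)*(d^4 + 5*d^3 - 5*d^2 - 45*d - 36) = (d - 1)*(d + 1)*(d^3 + 4*d^2 - 9*d - 36) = (d - 1)*(d + 1)*(d + 3)*(d^2 + d - 12) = (d - 3)*(d - 1)*(d + 1)*(d + 3)*(d + 4)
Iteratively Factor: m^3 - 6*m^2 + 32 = (m - 4)*(m^2 - 2*m - 8) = (m - 4)^2*(m + 2)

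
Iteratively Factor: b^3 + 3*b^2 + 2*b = (b)*(b^2 + 3*b + 2) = b*(b + 2)*(b + 1)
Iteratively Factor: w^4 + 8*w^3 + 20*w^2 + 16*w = (w + 4)*(w^3 + 4*w^2 + 4*w) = (w + 2)*(w + 4)*(w^2 + 2*w) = w*(w + 2)*(w + 4)*(w + 2)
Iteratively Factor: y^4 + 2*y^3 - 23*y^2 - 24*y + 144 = (y + 4)*(y^3 - 2*y^2 - 15*y + 36) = (y + 4)^2*(y^2 - 6*y + 9) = (y - 3)*(y + 4)^2*(y - 3)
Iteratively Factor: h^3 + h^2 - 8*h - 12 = (h - 3)*(h^2 + 4*h + 4) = (h - 3)*(h + 2)*(h + 2)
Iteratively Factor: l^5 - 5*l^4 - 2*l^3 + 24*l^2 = (l)*(l^4 - 5*l^3 - 2*l^2 + 24*l) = l*(l - 3)*(l^3 - 2*l^2 - 8*l) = l*(l - 3)*(l + 2)*(l^2 - 4*l) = l*(l - 4)*(l - 3)*(l + 2)*(l)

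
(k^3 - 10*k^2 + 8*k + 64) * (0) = 0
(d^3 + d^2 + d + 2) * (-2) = -2*d^3 - 2*d^2 - 2*d - 4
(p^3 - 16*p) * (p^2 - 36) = p^5 - 52*p^3 + 576*p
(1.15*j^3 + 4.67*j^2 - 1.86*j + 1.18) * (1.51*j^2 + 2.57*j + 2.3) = 1.7365*j^5 + 10.0072*j^4 + 11.8383*j^3 + 7.7426*j^2 - 1.2454*j + 2.714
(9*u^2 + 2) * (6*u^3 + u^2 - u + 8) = 54*u^5 + 9*u^4 + 3*u^3 + 74*u^2 - 2*u + 16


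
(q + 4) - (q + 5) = -1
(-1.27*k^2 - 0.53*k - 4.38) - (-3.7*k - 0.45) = -1.27*k^2 + 3.17*k - 3.93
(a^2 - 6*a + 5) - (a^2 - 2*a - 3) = 8 - 4*a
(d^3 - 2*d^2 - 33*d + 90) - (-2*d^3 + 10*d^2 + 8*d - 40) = 3*d^3 - 12*d^2 - 41*d + 130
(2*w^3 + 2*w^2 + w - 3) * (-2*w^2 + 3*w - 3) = -4*w^5 + 2*w^4 - 2*w^3 + 3*w^2 - 12*w + 9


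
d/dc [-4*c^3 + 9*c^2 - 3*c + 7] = -12*c^2 + 18*c - 3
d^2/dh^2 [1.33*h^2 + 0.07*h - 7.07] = 2.66000000000000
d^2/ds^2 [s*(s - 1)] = 2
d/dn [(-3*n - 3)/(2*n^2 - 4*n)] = 3*(n^2 + 2*n - 2)/(2*n^2*(n^2 - 4*n + 4))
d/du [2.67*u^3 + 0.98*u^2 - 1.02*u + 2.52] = 8.01*u^2 + 1.96*u - 1.02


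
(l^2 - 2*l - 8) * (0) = 0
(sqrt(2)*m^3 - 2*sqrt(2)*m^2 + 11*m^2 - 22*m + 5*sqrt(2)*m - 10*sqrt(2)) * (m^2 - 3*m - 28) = sqrt(2)*m^5 - 5*sqrt(2)*m^4 + 11*m^4 - 55*m^3 - 17*sqrt(2)*m^3 - 242*m^2 + 31*sqrt(2)*m^2 - 110*sqrt(2)*m + 616*m + 280*sqrt(2)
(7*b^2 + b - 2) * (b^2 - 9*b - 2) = 7*b^4 - 62*b^3 - 25*b^2 + 16*b + 4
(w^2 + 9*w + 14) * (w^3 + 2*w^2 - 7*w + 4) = w^5 + 11*w^4 + 25*w^3 - 31*w^2 - 62*w + 56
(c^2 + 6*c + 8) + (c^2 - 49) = 2*c^2 + 6*c - 41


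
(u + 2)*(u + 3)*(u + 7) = u^3 + 12*u^2 + 41*u + 42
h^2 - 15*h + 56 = (h - 8)*(h - 7)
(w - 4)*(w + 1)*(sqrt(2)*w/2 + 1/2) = sqrt(2)*w^3/2 - 3*sqrt(2)*w^2/2 + w^2/2 - 2*sqrt(2)*w - 3*w/2 - 2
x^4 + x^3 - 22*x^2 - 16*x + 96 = (x - 4)*(x - 2)*(x + 3)*(x + 4)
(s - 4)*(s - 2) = s^2 - 6*s + 8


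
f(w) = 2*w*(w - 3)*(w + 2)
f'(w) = 2*w*(w - 3) + 2*w*(w + 2) + 2*(w - 3)*(w + 2)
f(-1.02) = 8.04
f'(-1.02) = -1.68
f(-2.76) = -24.16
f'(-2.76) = 44.75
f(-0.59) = 5.97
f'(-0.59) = -7.55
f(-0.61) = 6.12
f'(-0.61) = -7.33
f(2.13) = -15.31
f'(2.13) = 6.70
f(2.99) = -0.30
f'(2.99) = 29.68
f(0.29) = -3.60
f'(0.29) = -12.66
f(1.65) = -16.26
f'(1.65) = -2.26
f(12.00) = 3024.00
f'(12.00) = 804.00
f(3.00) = 0.00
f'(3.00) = 30.00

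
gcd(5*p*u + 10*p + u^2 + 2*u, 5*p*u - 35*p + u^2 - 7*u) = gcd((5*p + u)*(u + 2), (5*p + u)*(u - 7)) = 5*p + u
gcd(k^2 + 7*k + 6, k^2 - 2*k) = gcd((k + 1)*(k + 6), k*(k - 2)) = 1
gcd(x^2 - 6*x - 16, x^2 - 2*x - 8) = x + 2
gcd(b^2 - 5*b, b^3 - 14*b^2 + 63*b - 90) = b - 5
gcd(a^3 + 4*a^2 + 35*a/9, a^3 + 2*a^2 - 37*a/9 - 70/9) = a^2 + 4*a + 35/9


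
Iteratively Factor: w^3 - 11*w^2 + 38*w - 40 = (w - 4)*(w^2 - 7*w + 10) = (w - 4)*(w - 2)*(w - 5)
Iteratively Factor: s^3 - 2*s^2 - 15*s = (s)*(s^2 - 2*s - 15) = s*(s + 3)*(s - 5)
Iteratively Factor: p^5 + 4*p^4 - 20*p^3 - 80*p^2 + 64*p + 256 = (p - 4)*(p^4 + 8*p^3 + 12*p^2 - 32*p - 64) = (p - 4)*(p + 4)*(p^3 + 4*p^2 - 4*p - 16) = (p - 4)*(p + 2)*(p + 4)*(p^2 + 2*p - 8) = (p - 4)*(p + 2)*(p + 4)^2*(p - 2)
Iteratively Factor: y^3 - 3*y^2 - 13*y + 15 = (y - 1)*(y^2 - 2*y - 15) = (y - 5)*(y - 1)*(y + 3)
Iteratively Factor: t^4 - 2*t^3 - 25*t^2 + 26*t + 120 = (t + 4)*(t^3 - 6*t^2 - t + 30) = (t - 5)*(t + 4)*(t^2 - t - 6) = (t - 5)*(t + 2)*(t + 4)*(t - 3)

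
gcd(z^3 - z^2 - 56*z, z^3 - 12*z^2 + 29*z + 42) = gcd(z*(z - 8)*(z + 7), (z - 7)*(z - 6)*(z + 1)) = 1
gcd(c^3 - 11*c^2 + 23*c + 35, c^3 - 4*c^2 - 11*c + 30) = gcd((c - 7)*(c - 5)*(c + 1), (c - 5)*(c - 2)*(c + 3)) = c - 5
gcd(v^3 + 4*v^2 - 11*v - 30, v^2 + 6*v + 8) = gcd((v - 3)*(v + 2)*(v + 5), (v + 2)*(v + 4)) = v + 2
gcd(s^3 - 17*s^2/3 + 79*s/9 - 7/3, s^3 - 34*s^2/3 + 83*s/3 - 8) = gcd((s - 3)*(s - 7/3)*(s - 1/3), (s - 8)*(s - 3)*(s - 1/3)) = s^2 - 10*s/3 + 1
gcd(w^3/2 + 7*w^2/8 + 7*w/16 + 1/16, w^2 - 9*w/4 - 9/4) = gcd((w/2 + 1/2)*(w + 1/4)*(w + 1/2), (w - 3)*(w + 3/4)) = 1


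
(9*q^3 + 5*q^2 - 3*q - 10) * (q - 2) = 9*q^4 - 13*q^3 - 13*q^2 - 4*q + 20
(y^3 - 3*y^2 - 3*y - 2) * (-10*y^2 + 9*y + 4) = -10*y^5 + 39*y^4 + 7*y^3 - 19*y^2 - 30*y - 8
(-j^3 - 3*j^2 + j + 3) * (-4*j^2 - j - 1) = 4*j^5 + 13*j^4 - 10*j^2 - 4*j - 3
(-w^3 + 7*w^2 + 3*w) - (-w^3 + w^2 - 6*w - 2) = 6*w^2 + 9*w + 2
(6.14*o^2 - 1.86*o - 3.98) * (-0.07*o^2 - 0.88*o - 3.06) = -0.4298*o^4 - 5.273*o^3 - 16.873*o^2 + 9.194*o + 12.1788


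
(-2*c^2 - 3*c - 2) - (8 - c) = -2*c^2 - 2*c - 10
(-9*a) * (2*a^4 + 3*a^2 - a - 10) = -18*a^5 - 27*a^3 + 9*a^2 + 90*a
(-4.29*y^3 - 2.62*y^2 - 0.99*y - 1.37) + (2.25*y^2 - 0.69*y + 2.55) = -4.29*y^3 - 0.37*y^2 - 1.68*y + 1.18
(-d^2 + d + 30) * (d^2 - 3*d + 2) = -d^4 + 4*d^3 + 25*d^2 - 88*d + 60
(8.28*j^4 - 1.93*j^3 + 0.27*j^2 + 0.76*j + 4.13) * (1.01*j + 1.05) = 8.3628*j^5 + 6.7447*j^4 - 1.7538*j^3 + 1.0511*j^2 + 4.9693*j + 4.3365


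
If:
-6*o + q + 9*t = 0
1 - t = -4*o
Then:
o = t/4 - 1/4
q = -15*t/2 - 3/2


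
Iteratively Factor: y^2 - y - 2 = (y + 1)*(y - 2)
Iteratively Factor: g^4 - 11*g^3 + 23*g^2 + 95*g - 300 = (g - 5)*(g^3 - 6*g^2 - 7*g + 60) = (g - 5)*(g - 4)*(g^2 - 2*g - 15) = (g - 5)*(g - 4)*(g + 3)*(g - 5)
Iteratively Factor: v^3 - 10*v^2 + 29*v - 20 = (v - 4)*(v^2 - 6*v + 5) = (v - 5)*(v - 4)*(v - 1)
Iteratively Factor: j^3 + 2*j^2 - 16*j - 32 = (j + 2)*(j^2 - 16) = (j - 4)*(j + 2)*(j + 4)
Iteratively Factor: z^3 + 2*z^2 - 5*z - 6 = (z + 1)*(z^2 + z - 6) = (z + 1)*(z + 3)*(z - 2)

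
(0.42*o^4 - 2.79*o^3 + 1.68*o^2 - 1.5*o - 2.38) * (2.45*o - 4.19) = 1.029*o^5 - 8.5953*o^4 + 15.8061*o^3 - 10.7142*o^2 + 0.454*o + 9.9722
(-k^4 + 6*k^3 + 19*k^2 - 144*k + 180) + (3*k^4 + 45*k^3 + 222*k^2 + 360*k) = 2*k^4 + 51*k^3 + 241*k^2 + 216*k + 180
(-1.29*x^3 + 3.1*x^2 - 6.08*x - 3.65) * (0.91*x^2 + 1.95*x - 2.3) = -1.1739*x^5 + 0.3055*x^4 + 3.4792*x^3 - 22.3075*x^2 + 6.8665*x + 8.395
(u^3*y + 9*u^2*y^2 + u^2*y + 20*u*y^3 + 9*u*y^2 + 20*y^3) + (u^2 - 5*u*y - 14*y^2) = u^3*y + 9*u^2*y^2 + u^2*y + u^2 + 20*u*y^3 + 9*u*y^2 - 5*u*y + 20*y^3 - 14*y^2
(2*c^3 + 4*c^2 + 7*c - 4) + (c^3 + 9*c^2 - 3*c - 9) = 3*c^3 + 13*c^2 + 4*c - 13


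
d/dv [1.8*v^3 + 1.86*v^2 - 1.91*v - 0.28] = 5.4*v^2 + 3.72*v - 1.91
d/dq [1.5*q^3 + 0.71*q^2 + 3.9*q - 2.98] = 4.5*q^2 + 1.42*q + 3.9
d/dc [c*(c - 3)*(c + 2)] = 3*c^2 - 2*c - 6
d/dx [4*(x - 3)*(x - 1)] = 8*x - 16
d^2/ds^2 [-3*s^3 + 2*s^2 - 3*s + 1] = 4 - 18*s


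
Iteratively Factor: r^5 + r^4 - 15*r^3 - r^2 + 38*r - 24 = (r - 3)*(r^4 + 4*r^3 - 3*r^2 - 10*r + 8) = (r - 3)*(r - 1)*(r^3 + 5*r^2 + 2*r - 8) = (r - 3)*(r - 1)*(r + 4)*(r^2 + r - 2) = (r - 3)*(r - 1)^2*(r + 4)*(r + 2)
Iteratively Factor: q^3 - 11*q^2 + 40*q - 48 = (q - 3)*(q^2 - 8*q + 16) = (q - 4)*(q - 3)*(q - 4)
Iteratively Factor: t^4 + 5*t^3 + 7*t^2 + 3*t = (t + 3)*(t^3 + 2*t^2 + t) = t*(t + 3)*(t^2 + 2*t + 1) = t*(t + 1)*(t + 3)*(t + 1)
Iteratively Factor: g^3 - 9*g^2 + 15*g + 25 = (g + 1)*(g^2 - 10*g + 25) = (g - 5)*(g + 1)*(g - 5)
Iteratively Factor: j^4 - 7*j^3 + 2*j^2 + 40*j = (j - 4)*(j^3 - 3*j^2 - 10*j) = (j - 4)*(j + 2)*(j^2 - 5*j) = j*(j - 4)*(j + 2)*(j - 5)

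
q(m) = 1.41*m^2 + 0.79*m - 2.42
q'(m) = 2.82*m + 0.79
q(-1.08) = -1.63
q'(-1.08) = -2.26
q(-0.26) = -2.53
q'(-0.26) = 0.06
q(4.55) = 30.37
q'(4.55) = 13.62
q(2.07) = 5.26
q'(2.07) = 6.63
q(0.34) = -1.99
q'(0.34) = 1.75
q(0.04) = -2.39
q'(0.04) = 0.90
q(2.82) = 11.02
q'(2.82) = 8.74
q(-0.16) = -2.51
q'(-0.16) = 0.34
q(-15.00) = 302.98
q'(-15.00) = -41.51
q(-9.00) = 104.68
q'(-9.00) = -24.59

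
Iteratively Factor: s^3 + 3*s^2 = (s)*(s^2 + 3*s) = s*(s + 3)*(s)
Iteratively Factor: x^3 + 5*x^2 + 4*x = (x + 4)*(x^2 + x) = x*(x + 4)*(x + 1)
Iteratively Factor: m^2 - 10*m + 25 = (m - 5)*(m - 5)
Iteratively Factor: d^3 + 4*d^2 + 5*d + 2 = (d + 2)*(d^2 + 2*d + 1) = (d + 1)*(d + 2)*(d + 1)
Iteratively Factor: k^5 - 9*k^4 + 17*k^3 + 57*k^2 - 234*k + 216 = (k - 3)*(k^4 - 6*k^3 - k^2 + 54*k - 72) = (k - 3)*(k + 3)*(k^3 - 9*k^2 + 26*k - 24) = (k - 3)*(k - 2)*(k + 3)*(k^2 - 7*k + 12) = (k - 3)^2*(k - 2)*(k + 3)*(k - 4)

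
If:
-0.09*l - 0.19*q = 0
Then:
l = -2.11111111111111*q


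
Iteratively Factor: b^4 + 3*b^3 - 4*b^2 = (b)*(b^3 + 3*b^2 - 4*b) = b*(b - 1)*(b^2 + 4*b) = b*(b - 1)*(b + 4)*(b)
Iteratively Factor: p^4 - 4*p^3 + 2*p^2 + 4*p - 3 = (p - 3)*(p^3 - p^2 - p + 1) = (p - 3)*(p + 1)*(p^2 - 2*p + 1) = (p - 3)*(p - 1)*(p + 1)*(p - 1)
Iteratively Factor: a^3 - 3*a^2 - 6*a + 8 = (a - 1)*(a^2 - 2*a - 8) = (a - 1)*(a + 2)*(a - 4)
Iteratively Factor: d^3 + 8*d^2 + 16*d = (d + 4)*(d^2 + 4*d) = d*(d + 4)*(d + 4)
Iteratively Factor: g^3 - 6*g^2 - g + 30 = (g - 5)*(g^2 - g - 6) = (g - 5)*(g - 3)*(g + 2)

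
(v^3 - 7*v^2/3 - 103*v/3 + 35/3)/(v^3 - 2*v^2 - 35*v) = (v - 1/3)/v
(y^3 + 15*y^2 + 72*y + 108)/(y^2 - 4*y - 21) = (y^2 + 12*y + 36)/(y - 7)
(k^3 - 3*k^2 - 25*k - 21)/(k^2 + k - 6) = (k^2 - 6*k - 7)/(k - 2)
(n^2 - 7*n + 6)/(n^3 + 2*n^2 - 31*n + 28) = (n - 6)/(n^2 + 3*n - 28)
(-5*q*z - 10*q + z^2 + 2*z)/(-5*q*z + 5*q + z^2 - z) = (z + 2)/(z - 1)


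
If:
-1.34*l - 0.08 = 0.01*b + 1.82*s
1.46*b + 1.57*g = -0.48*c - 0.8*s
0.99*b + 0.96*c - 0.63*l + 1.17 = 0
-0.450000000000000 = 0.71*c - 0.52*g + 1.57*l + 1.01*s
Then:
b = -3.80817903675343*s - 1.71943008488595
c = 3.05451013533011*s + 0.523653886928239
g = 2.09794683356787*s + 1.43886245745728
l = -1.32978970868094*s - 0.0468699247396571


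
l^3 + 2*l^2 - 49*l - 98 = (l - 7)*(l + 2)*(l + 7)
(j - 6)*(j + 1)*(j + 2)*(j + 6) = j^4 + 3*j^3 - 34*j^2 - 108*j - 72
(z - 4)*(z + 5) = z^2 + z - 20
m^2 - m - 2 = (m - 2)*(m + 1)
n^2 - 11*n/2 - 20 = (n - 8)*(n + 5/2)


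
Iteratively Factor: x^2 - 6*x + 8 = (x - 2)*(x - 4)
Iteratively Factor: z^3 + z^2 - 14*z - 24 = (z + 2)*(z^2 - z - 12) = (z - 4)*(z + 2)*(z + 3)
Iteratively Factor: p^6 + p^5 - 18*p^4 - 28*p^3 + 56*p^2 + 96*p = (p - 2)*(p^5 + 3*p^4 - 12*p^3 - 52*p^2 - 48*p) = (p - 4)*(p - 2)*(p^4 + 7*p^3 + 16*p^2 + 12*p) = (p - 4)*(p - 2)*(p + 3)*(p^3 + 4*p^2 + 4*p) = (p - 4)*(p - 2)*(p + 2)*(p + 3)*(p^2 + 2*p) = p*(p - 4)*(p - 2)*(p + 2)*(p + 3)*(p + 2)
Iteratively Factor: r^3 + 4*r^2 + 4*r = (r + 2)*(r^2 + 2*r) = r*(r + 2)*(r + 2)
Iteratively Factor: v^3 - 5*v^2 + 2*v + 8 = (v - 2)*(v^2 - 3*v - 4) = (v - 4)*(v - 2)*(v + 1)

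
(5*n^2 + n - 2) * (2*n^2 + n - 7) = 10*n^4 + 7*n^3 - 38*n^2 - 9*n + 14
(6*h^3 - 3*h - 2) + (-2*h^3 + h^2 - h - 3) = 4*h^3 + h^2 - 4*h - 5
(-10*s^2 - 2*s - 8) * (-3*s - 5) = 30*s^3 + 56*s^2 + 34*s + 40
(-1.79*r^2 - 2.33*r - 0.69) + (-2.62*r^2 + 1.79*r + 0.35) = -4.41*r^2 - 0.54*r - 0.34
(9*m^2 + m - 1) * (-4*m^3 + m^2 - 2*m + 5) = -36*m^5 + 5*m^4 - 13*m^3 + 42*m^2 + 7*m - 5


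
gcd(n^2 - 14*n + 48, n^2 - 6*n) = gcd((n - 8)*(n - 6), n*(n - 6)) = n - 6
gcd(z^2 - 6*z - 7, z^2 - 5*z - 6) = z + 1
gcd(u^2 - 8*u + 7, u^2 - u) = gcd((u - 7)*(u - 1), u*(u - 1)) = u - 1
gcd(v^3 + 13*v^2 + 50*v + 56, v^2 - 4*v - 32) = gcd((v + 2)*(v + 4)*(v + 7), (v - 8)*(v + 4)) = v + 4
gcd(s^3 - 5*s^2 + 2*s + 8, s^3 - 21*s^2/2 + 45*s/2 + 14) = s - 4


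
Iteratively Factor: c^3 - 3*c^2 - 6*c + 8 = (c - 1)*(c^2 - 2*c - 8) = (c - 4)*(c - 1)*(c + 2)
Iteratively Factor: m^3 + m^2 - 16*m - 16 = (m + 1)*(m^2 - 16) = (m + 1)*(m + 4)*(m - 4)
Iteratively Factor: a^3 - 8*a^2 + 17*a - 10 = (a - 2)*(a^2 - 6*a + 5) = (a - 5)*(a - 2)*(a - 1)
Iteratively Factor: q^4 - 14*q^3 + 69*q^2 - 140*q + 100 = (q - 2)*(q^3 - 12*q^2 + 45*q - 50) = (q - 5)*(q - 2)*(q^2 - 7*q + 10) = (q - 5)*(q - 2)^2*(q - 5)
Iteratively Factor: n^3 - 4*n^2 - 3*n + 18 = (n - 3)*(n^2 - n - 6) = (n - 3)*(n + 2)*(n - 3)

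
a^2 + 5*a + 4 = (a + 1)*(a + 4)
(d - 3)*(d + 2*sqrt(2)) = d^2 - 3*d + 2*sqrt(2)*d - 6*sqrt(2)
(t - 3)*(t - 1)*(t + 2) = t^3 - 2*t^2 - 5*t + 6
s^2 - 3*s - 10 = (s - 5)*(s + 2)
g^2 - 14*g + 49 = (g - 7)^2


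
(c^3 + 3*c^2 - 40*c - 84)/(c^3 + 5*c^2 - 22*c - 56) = (c - 6)/(c - 4)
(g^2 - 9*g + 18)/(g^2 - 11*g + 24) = (g - 6)/(g - 8)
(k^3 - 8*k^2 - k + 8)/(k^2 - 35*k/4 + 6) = 4*(k^2 - 1)/(4*k - 3)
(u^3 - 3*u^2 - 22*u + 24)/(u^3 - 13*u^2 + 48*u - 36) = (u + 4)/(u - 6)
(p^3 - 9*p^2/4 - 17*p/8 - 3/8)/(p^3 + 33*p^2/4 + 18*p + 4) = (2*p^2 - 5*p - 3)/(2*(p^2 + 8*p + 16))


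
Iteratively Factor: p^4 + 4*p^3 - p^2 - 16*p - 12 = (p + 1)*(p^3 + 3*p^2 - 4*p - 12) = (p + 1)*(p + 3)*(p^2 - 4) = (p - 2)*(p + 1)*(p + 3)*(p + 2)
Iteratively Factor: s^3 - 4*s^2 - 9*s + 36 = (s - 3)*(s^2 - s - 12) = (s - 3)*(s + 3)*(s - 4)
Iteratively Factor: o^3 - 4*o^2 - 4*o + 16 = (o - 2)*(o^2 - 2*o - 8) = (o - 2)*(o + 2)*(o - 4)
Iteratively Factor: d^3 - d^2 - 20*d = (d)*(d^2 - d - 20) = d*(d - 5)*(d + 4)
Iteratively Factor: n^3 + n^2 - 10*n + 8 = (n - 1)*(n^2 + 2*n - 8) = (n - 1)*(n + 4)*(n - 2)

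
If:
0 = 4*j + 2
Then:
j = -1/2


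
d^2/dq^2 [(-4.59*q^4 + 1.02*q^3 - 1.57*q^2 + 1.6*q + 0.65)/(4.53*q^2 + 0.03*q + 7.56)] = (-188.381862*q^6 - 3.74268600000008*q^5 - 943.181658*q^4 - 20.4242219999999*q^3 - 2743.995906*q^2 + 21.540762*q - 224.707734)/(92.959677*q^6 + 1.846881*q^5 + 465.426243*q^4 + 6.164451*q^3 + 776.737836*q^2 + 5.143824*q + 432.081216)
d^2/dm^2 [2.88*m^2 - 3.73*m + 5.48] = 5.76000000000000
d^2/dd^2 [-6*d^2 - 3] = -12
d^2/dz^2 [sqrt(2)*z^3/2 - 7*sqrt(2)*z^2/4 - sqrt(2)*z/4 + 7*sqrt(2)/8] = sqrt(2)*(6*z - 7)/2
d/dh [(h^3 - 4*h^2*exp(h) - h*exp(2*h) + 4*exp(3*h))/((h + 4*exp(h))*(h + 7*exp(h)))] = (-15*h^4*exp(h) + h^4 - 58*h^3*exp(2*h) + 22*h^3*exp(h) + 113*h^2*exp(3*h) + 41*h^2*exp(2*h) + 88*h*exp(4*h) - 232*h*exp(3*h) + 112*exp(5*h) - 72*exp(4*h))/(h^4 + 22*h^3*exp(h) + 177*h^2*exp(2*h) + 616*h*exp(3*h) + 784*exp(4*h))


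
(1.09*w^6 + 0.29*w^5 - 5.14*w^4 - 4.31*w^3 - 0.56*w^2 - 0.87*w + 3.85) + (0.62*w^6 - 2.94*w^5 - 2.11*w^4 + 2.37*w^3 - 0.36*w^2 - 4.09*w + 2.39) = 1.71*w^6 - 2.65*w^5 - 7.25*w^4 - 1.94*w^3 - 0.92*w^2 - 4.96*w + 6.24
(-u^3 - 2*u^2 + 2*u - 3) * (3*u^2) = -3*u^5 - 6*u^4 + 6*u^3 - 9*u^2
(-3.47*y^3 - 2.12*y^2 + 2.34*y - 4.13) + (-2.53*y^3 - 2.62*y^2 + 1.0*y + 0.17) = -6.0*y^3 - 4.74*y^2 + 3.34*y - 3.96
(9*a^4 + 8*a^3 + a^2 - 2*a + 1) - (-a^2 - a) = 9*a^4 + 8*a^3 + 2*a^2 - a + 1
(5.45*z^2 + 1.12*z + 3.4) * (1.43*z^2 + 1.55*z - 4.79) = 7.7935*z^4 + 10.0491*z^3 - 19.5075*z^2 - 0.0948000000000011*z - 16.286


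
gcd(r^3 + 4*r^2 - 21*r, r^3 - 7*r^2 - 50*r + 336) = r + 7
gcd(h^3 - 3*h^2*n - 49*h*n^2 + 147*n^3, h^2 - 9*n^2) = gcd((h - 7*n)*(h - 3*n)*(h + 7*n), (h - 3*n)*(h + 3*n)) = h - 3*n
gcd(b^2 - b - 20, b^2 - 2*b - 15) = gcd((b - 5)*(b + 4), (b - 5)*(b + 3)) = b - 5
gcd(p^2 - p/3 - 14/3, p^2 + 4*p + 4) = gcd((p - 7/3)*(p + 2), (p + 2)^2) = p + 2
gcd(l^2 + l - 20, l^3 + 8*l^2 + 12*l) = 1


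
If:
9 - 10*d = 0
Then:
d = 9/10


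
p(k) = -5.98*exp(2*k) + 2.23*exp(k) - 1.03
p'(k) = -11.96*exp(2*k) + 2.23*exp(k)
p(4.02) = -18430.44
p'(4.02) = -36983.04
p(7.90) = -43500471.20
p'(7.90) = -87006955.28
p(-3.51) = -0.97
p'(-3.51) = 0.06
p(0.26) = -8.20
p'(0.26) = -17.22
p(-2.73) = -0.91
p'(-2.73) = 0.09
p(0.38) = -10.56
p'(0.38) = -22.31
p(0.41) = -11.25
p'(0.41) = -23.79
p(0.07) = -5.52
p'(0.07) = -11.37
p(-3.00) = -0.93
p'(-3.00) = 0.08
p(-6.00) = -1.02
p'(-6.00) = 0.01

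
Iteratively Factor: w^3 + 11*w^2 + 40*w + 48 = (w + 4)*(w^2 + 7*w + 12) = (w + 3)*(w + 4)*(w + 4)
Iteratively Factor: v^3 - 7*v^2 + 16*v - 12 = (v - 3)*(v^2 - 4*v + 4) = (v - 3)*(v - 2)*(v - 2)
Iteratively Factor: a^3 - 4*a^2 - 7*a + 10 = (a - 1)*(a^2 - 3*a - 10) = (a - 1)*(a + 2)*(a - 5)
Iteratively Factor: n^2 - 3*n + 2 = (n - 1)*(n - 2)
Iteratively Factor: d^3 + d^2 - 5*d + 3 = (d + 3)*(d^2 - 2*d + 1) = (d - 1)*(d + 3)*(d - 1)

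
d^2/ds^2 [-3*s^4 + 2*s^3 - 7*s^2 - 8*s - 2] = -36*s^2 + 12*s - 14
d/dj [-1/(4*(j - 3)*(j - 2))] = (2*j - 5)/(4*(j - 3)^2*(j - 2)^2)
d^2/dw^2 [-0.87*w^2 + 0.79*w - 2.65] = -1.74000000000000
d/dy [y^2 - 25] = 2*y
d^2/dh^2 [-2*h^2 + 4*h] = -4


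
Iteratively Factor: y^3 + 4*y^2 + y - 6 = (y + 3)*(y^2 + y - 2) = (y + 2)*(y + 3)*(y - 1)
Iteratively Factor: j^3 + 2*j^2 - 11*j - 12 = (j + 1)*(j^2 + j - 12) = (j - 3)*(j + 1)*(j + 4)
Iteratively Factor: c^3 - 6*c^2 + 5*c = (c)*(c^2 - 6*c + 5) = c*(c - 1)*(c - 5)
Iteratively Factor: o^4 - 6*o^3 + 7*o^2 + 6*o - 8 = (o - 1)*(o^3 - 5*o^2 + 2*o + 8) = (o - 4)*(o - 1)*(o^2 - o - 2) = (o - 4)*(o - 1)*(o + 1)*(o - 2)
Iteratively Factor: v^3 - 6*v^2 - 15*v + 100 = (v - 5)*(v^2 - v - 20) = (v - 5)^2*(v + 4)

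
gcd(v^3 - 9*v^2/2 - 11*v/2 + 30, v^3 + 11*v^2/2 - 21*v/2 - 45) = v^2 - v/2 - 15/2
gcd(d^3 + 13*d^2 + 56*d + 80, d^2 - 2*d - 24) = d + 4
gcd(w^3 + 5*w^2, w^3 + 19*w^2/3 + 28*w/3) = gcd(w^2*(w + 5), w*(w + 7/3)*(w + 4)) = w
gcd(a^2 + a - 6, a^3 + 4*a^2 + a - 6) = a + 3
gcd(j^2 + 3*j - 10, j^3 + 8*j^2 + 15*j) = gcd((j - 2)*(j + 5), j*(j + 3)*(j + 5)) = j + 5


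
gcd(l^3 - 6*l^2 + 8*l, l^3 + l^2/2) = l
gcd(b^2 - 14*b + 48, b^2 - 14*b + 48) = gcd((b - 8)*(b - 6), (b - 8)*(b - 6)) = b^2 - 14*b + 48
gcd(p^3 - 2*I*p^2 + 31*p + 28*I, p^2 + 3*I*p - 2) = p + I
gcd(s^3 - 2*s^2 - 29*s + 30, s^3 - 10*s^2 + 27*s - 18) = s^2 - 7*s + 6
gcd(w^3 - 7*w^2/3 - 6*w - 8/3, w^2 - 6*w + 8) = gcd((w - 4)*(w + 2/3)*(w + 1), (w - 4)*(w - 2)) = w - 4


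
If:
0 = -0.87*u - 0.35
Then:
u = -0.40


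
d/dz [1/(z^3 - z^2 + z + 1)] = (-3*z^2 + 2*z - 1)/(z^3 - z^2 + z + 1)^2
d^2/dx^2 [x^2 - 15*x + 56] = 2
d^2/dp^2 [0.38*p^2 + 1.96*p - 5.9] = 0.760000000000000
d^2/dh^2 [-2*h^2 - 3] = -4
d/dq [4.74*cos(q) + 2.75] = -4.74*sin(q)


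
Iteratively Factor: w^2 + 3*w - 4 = (w + 4)*(w - 1)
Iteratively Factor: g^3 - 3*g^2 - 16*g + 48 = (g + 4)*(g^2 - 7*g + 12) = (g - 3)*(g + 4)*(g - 4)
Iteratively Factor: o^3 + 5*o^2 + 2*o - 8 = (o + 2)*(o^2 + 3*o - 4) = (o + 2)*(o + 4)*(o - 1)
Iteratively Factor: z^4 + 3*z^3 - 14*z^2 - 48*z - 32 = (z + 1)*(z^3 + 2*z^2 - 16*z - 32) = (z + 1)*(z + 4)*(z^2 - 2*z - 8) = (z + 1)*(z + 2)*(z + 4)*(z - 4)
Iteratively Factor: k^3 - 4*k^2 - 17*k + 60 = (k - 5)*(k^2 + k - 12) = (k - 5)*(k - 3)*(k + 4)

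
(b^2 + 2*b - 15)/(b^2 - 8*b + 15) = (b + 5)/(b - 5)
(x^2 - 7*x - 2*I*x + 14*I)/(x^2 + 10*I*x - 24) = (x^2 - 7*x - 2*I*x + 14*I)/(x^2 + 10*I*x - 24)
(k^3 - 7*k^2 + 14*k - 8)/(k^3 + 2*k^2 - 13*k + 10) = (k - 4)/(k + 5)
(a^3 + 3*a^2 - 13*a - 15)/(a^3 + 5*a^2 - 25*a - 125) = (a^2 - 2*a - 3)/(a^2 - 25)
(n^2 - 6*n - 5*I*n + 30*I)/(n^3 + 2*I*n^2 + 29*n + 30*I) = (n - 6)/(n^2 + 7*I*n - 6)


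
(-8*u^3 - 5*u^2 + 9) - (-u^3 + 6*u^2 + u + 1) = -7*u^3 - 11*u^2 - u + 8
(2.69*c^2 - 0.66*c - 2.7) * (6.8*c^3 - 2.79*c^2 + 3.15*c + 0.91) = 18.292*c^5 - 11.9931*c^4 - 8.0451*c^3 + 7.9019*c^2 - 9.1056*c - 2.457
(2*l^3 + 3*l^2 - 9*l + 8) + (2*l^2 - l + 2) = 2*l^3 + 5*l^2 - 10*l + 10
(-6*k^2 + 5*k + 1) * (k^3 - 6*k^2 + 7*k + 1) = -6*k^5 + 41*k^4 - 71*k^3 + 23*k^2 + 12*k + 1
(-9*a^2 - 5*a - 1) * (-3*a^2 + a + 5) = 27*a^4 + 6*a^3 - 47*a^2 - 26*a - 5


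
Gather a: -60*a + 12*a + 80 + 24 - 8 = 96 - 48*a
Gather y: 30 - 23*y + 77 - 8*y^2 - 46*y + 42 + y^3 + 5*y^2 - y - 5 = y^3 - 3*y^2 - 70*y + 144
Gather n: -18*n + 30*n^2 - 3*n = 30*n^2 - 21*n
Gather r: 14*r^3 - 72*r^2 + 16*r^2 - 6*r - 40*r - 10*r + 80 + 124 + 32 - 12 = 14*r^3 - 56*r^2 - 56*r + 224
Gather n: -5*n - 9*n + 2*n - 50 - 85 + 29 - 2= -12*n - 108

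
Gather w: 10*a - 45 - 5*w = 10*a - 5*w - 45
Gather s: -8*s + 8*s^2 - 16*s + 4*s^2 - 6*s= 12*s^2 - 30*s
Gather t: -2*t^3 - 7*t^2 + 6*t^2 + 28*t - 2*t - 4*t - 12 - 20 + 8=-2*t^3 - t^2 + 22*t - 24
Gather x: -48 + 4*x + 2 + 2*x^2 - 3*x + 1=2*x^2 + x - 45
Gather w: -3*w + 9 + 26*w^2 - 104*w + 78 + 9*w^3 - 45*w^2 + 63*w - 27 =9*w^3 - 19*w^2 - 44*w + 60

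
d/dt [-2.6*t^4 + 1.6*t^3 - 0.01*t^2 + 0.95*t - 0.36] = -10.4*t^3 + 4.8*t^2 - 0.02*t + 0.95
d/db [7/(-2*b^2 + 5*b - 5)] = 7*(4*b - 5)/(2*b^2 - 5*b + 5)^2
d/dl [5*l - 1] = 5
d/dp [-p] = -1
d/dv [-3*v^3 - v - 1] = -9*v^2 - 1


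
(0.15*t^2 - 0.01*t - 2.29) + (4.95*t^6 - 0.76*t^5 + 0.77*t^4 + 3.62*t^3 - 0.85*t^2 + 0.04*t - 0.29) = 4.95*t^6 - 0.76*t^5 + 0.77*t^4 + 3.62*t^3 - 0.7*t^2 + 0.03*t - 2.58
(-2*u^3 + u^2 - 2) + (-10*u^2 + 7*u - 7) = -2*u^3 - 9*u^2 + 7*u - 9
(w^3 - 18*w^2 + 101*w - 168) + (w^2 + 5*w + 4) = w^3 - 17*w^2 + 106*w - 164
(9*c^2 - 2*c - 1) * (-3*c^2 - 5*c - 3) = -27*c^4 - 39*c^3 - 14*c^2 + 11*c + 3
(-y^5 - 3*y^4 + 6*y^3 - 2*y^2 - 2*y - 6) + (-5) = -y^5 - 3*y^4 + 6*y^3 - 2*y^2 - 2*y - 11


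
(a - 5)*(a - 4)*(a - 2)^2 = a^4 - 13*a^3 + 60*a^2 - 116*a + 80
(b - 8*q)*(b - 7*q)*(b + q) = b^3 - 14*b^2*q + 41*b*q^2 + 56*q^3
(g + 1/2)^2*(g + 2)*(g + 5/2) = g^4 + 11*g^3/2 + 39*g^2/4 + 49*g/8 + 5/4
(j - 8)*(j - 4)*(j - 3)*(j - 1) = j^4 - 16*j^3 + 83*j^2 - 164*j + 96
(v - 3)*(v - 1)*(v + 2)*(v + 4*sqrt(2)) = v^4 - 2*v^3 + 4*sqrt(2)*v^3 - 8*sqrt(2)*v^2 - 5*v^2 - 20*sqrt(2)*v + 6*v + 24*sqrt(2)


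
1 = 1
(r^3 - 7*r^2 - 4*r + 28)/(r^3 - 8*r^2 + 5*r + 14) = (r + 2)/(r + 1)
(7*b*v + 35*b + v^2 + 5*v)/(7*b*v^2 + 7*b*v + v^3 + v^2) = (v + 5)/(v*(v + 1))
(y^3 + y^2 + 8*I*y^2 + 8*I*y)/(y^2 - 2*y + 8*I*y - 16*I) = y*(y + 1)/(y - 2)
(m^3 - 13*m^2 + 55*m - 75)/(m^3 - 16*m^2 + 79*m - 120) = (m - 5)/(m - 8)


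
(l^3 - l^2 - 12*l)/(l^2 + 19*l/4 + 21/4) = 4*l*(l - 4)/(4*l + 7)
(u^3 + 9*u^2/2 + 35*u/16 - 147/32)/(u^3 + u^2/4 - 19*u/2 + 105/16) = (4*u + 7)/(2*(2*u - 5))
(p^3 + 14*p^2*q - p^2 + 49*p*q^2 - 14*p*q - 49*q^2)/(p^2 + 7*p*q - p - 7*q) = p + 7*q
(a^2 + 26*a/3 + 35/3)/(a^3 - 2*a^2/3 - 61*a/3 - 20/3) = (3*a^2 + 26*a + 35)/(3*a^3 - 2*a^2 - 61*a - 20)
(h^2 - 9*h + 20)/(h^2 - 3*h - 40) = (-h^2 + 9*h - 20)/(-h^2 + 3*h + 40)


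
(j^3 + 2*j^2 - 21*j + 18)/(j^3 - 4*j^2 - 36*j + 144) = (j^2 - 4*j + 3)/(j^2 - 10*j + 24)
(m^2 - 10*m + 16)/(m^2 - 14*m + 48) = (m - 2)/(m - 6)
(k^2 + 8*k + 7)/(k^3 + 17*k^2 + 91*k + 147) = (k + 1)/(k^2 + 10*k + 21)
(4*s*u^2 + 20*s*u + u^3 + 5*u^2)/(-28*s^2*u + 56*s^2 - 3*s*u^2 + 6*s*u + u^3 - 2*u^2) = u*(-u - 5)/(7*s*u - 14*s - u^2 + 2*u)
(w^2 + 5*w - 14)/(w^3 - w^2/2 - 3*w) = 2*(w + 7)/(w*(2*w + 3))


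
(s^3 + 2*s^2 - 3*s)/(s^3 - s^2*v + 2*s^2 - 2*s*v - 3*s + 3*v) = s/(s - v)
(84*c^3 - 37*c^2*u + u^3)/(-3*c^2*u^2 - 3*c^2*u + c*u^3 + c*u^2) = (-28*c^2 + 3*c*u + u^2)/(c*u*(u + 1))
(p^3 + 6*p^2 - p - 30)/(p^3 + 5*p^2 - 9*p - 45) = (p - 2)/(p - 3)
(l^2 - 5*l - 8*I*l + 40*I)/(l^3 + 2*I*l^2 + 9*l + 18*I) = (l^2 - 5*l - 8*I*l + 40*I)/(l^3 + 2*I*l^2 + 9*l + 18*I)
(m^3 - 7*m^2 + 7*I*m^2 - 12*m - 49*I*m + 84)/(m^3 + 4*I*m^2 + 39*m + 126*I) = (m^2 + m*(-7 + 4*I) - 28*I)/(m^2 + I*m + 42)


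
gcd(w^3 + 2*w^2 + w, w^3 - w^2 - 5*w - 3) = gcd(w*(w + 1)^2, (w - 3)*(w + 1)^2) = w^2 + 2*w + 1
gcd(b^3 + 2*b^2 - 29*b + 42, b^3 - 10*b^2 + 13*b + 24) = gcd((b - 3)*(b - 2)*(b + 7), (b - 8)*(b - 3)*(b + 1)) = b - 3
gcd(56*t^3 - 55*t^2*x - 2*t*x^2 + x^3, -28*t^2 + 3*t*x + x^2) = 7*t + x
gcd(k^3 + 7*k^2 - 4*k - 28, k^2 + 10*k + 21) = k + 7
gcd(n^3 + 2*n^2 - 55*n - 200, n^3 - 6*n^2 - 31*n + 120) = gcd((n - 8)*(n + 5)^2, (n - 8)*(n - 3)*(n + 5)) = n^2 - 3*n - 40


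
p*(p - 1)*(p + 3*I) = p^3 - p^2 + 3*I*p^2 - 3*I*p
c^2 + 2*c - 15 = (c - 3)*(c + 5)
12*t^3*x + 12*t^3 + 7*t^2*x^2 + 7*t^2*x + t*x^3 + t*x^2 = (3*t + x)*(4*t + x)*(t*x + t)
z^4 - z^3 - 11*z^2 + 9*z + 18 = (z - 3)*(z - 2)*(z + 1)*(z + 3)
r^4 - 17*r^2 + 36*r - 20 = (r - 2)^2*(r - 1)*(r + 5)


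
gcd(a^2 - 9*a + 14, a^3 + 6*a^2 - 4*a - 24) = a - 2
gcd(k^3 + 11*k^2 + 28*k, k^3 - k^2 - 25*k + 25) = 1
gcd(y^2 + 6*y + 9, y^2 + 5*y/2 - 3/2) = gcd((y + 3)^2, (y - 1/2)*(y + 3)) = y + 3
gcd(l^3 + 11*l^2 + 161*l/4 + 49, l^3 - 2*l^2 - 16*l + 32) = l + 4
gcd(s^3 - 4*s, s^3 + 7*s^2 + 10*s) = s^2 + 2*s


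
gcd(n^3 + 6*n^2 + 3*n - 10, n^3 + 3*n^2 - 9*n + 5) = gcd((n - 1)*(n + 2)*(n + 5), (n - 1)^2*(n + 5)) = n^2 + 4*n - 5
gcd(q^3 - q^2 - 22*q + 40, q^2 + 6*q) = 1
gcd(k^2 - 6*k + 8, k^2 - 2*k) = k - 2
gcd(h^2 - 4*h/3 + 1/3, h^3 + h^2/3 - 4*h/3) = h - 1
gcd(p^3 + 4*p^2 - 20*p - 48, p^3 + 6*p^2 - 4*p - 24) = p^2 + 8*p + 12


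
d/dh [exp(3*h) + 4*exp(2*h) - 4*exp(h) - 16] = (3*exp(2*h) + 8*exp(h) - 4)*exp(h)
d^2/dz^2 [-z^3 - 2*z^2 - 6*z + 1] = -6*z - 4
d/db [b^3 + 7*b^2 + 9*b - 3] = 3*b^2 + 14*b + 9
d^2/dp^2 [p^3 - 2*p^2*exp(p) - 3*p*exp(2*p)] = -2*p^2*exp(p) - 12*p*exp(2*p) - 8*p*exp(p) + 6*p - 12*exp(2*p) - 4*exp(p)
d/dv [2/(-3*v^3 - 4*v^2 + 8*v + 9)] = 2*(9*v^2 + 8*v - 8)/(3*v^3 + 4*v^2 - 8*v - 9)^2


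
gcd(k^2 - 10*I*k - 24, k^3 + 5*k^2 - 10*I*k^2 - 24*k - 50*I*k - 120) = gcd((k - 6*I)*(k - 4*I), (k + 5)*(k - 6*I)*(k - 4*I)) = k^2 - 10*I*k - 24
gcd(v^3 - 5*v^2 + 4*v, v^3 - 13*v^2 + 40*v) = v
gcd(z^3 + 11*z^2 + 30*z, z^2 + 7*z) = z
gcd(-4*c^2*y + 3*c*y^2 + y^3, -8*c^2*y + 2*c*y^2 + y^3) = 4*c*y + y^2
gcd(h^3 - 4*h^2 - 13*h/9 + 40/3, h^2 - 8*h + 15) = h - 3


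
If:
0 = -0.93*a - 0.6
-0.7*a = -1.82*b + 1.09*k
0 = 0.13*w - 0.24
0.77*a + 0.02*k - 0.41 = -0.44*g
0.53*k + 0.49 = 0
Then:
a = -0.65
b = -0.80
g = 2.10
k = -0.92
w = 1.85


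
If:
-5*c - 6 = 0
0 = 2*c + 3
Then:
No Solution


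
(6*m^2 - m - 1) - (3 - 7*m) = 6*m^2 + 6*m - 4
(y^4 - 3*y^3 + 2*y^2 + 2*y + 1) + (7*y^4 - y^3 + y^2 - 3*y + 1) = 8*y^4 - 4*y^3 + 3*y^2 - y + 2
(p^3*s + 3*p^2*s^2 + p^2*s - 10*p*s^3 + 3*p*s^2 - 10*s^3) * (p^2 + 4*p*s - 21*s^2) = p^5*s + 7*p^4*s^2 + p^4*s - 19*p^3*s^3 + 7*p^3*s^2 - 103*p^2*s^4 - 19*p^2*s^3 + 210*p*s^5 - 103*p*s^4 + 210*s^5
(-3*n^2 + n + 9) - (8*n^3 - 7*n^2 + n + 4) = -8*n^3 + 4*n^2 + 5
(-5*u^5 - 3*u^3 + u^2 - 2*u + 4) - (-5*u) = -5*u^5 - 3*u^3 + u^2 + 3*u + 4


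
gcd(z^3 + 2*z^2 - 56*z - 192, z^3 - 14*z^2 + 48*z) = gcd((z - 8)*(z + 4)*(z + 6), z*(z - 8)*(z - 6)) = z - 8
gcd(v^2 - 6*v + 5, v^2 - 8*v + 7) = v - 1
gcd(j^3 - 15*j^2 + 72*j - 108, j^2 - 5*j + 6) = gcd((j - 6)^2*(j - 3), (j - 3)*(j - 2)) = j - 3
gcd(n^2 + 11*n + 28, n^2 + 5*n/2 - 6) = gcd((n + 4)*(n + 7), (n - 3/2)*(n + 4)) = n + 4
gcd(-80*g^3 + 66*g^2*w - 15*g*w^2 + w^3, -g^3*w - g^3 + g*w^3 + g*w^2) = 1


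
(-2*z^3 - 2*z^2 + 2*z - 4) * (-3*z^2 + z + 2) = 6*z^5 + 4*z^4 - 12*z^3 + 10*z^2 - 8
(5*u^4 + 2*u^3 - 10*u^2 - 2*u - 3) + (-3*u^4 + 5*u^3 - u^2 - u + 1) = 2*u^4 + 7*u^3 - 11*u^2 - 3*u - 2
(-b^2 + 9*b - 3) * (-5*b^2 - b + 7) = 5*b^4 - 44*b^3 - b^2 + 66*b - 21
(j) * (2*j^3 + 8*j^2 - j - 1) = 2*j^4 + 8*j^3 - j^2 - j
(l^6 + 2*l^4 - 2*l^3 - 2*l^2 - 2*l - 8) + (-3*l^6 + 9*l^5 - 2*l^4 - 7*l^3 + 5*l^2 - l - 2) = -2*l^6 + 9*l^5 - 9*l^3 + 3*l^2 - 3*l - 10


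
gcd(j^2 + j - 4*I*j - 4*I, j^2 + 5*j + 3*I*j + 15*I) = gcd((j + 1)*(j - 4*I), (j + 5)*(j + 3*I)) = 1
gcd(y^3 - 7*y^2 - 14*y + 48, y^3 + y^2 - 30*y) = 1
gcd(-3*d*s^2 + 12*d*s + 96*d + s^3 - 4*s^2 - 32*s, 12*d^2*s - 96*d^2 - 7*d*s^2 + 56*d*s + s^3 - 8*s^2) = -3*d*s + 24*d + s^2 - 8*s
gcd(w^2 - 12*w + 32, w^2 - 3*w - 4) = w - 4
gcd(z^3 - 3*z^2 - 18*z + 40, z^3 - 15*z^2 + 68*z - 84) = z - 2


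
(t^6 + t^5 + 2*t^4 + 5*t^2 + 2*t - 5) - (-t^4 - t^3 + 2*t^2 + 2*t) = t^6 + t^5 + 3*t^4 + t^3 + 3*t^2 - 5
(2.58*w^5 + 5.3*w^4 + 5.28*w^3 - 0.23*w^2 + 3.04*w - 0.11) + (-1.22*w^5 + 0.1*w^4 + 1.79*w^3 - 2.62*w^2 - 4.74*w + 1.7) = 1.36*w^5 + 5.4*w^4 + 7.07*w^3 - 2.85*w^2 - 1.7*w + 1.59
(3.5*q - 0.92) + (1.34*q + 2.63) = 4.84*q + 1.71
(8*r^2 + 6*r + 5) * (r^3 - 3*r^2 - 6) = 8*r^5 - 18*r^4 - 13*r^3 - 63*r^2 - 36*r - 30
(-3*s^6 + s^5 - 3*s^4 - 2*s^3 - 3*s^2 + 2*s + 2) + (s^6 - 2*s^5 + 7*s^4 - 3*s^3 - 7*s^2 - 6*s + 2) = -2*s^6 - s^5 + 4*s^4 - 5*s^3 - 10*s^2 - 4*s + 4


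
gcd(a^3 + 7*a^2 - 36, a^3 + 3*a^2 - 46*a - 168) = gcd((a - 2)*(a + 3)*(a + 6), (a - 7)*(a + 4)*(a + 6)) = a + 6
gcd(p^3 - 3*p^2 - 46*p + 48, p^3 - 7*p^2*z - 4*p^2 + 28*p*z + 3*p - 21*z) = p - 1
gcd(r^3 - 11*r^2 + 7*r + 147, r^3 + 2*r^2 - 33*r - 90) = r + 3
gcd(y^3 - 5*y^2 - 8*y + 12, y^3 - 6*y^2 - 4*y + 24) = y^2 - 4*y - 12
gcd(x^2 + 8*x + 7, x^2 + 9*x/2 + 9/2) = 1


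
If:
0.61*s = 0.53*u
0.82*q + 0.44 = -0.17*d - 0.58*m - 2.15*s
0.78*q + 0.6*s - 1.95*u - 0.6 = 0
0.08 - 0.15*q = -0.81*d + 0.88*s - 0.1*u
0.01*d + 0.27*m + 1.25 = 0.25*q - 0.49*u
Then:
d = 0.44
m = -3.97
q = 1.40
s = 0.30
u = 0.34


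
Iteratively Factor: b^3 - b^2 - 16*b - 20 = (b + 2)*(b^2 - 3*b - 10) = (b - 5)*(b + 2)*(b + 2)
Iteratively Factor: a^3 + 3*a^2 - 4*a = (a + 4)*(a^2 - a) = a*(a + 4)*(a - 1)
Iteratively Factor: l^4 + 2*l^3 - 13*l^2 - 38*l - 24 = (l - 4)*(l^3 + 6*l^2 + 11*l + 6) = (l - 4)*(l + 2)*(l^2 + 4*l + 3) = (l - 4)*(l + 1)*(l + 2)*(l + 3)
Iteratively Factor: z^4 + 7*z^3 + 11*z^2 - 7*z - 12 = (z + 4)*(z^3 + 3*z^2 - z - 3) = (z - 1)*(z + 4)*(z^2 + 4*z + 3) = (z - 1)*(z + 1)*(z + 4)*(z + 3)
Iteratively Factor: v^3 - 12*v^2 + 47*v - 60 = (v - 4)*(v^2 - 8*v + 15) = (v - 5)*(v - 4)*(v - 3)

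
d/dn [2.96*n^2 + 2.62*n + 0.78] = 5.92*n + 2.62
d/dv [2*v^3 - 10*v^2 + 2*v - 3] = 6*v^2 - 20*v + 2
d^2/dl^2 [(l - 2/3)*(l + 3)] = 2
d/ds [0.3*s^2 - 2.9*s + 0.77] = 0.6*s - 2.9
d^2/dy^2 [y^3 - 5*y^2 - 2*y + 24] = 6*y - 10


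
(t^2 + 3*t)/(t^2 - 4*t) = (t + 3)/(t - 4)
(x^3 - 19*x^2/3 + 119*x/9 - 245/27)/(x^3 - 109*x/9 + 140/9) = (x - 7/3)/(x + 4)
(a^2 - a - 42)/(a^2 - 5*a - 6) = (-a^2 + a + 42)/(-a^2 + 5*a + 6)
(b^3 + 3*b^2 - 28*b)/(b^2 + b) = (b^2 + 3*b - 28)/(b + 1)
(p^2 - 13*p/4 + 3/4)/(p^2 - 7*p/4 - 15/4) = (4*p - 1)/(4*p + 5)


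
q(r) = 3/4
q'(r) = 0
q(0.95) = 0.75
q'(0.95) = 0.00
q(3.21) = 0.75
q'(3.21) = 0.00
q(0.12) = 0.75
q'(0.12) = 0.00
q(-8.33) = 0.75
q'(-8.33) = 0.00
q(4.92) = 0.75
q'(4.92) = 0.00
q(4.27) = 0.75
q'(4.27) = 0.00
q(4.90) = 0.75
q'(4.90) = 0.00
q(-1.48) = 0.75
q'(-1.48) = 0.00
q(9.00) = 0.75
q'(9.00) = 0.00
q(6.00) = 0.75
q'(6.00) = 0.00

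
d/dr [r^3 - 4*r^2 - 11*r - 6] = 3*r^2 - 8*r - 11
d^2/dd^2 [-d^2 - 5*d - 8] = -2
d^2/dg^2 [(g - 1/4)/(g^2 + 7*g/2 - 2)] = ((4*g - 1)*(4*g + 7)^2 - 2*(12*g + 13)*(2*g^2 + 7*g - 4))/(2*g^2 + 7*g - 4)^3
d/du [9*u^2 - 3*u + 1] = 18*u - 3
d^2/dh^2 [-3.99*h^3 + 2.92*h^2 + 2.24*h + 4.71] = 5.84 - 23.94*h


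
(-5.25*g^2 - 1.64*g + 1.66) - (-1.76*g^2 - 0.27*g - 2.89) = -3.49*g^2 - 1.37*g + 4.55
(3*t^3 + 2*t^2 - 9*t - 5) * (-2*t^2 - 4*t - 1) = -6*t^5 - 16*t^4 + 7*t^3 + 44*t^2 + 29*t + 5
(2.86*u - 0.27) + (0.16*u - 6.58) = 3.02*u - 6.85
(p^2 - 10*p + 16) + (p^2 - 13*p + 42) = 2*p^2 - 23*p + 58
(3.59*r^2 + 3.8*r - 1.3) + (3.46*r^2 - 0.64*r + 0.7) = 7.05*r^2 + 3.16*r - 0.6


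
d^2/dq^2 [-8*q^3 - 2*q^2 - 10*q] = -48*q - 4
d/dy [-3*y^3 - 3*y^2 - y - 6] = -9*y^2 - 6*y - 1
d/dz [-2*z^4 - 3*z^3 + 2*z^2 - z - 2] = -8*z^3 - 9*z^2 + 4*z - 1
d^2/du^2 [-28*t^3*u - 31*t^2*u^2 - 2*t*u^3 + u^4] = -62*t^2 - 12*t*u + 12*u^2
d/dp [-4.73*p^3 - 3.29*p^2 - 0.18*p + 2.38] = -14.19*p^2 - 6.58*p - 0.18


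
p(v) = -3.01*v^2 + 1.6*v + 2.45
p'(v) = 1.6 - 6.02*v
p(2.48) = -12.09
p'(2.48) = -13.33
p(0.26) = 2.66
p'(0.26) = 0.03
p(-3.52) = -40.48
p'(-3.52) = 22.79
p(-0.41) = 1.29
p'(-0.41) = 4.07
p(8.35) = -194.05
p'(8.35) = -48.67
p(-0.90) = -1.43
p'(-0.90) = 7.02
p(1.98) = -6.18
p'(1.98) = -10.32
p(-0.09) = 2.28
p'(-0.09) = 2.14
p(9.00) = -226.96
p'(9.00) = -52.58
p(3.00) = -19.84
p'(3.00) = -16.46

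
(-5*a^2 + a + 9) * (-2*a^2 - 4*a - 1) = 10*a^4 + 18*a^3 - 17*a^2 - 37*a - 9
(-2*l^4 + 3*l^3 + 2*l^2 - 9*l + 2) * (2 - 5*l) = 10*l^5 - 19*l^4 - 4*l^3 + 49*l^2 - 28*l + 4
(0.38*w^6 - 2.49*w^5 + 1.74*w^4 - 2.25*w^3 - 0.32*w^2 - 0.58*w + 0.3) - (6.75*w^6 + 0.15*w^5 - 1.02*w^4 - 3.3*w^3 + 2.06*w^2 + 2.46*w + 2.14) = -6.37*w^6 - 2.64*w^5 + 2.76*w^4 + 1.05*w^3 - 2.38*w^2 - 3.04*w - 1.84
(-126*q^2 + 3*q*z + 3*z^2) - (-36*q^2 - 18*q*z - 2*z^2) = -90*q^2 + 21*q*z + 5*z^2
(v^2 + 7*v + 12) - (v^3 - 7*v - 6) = -v^3 + v^2 + 14*v + 18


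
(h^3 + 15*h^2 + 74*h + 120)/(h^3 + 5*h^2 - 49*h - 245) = (h^2 + 10*h + 24)/(h^2 - 49)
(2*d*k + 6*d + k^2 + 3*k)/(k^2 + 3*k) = (2*d + k)/k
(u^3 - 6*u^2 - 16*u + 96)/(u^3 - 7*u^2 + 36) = (u^2 - 16)/(u^2 - u - 6)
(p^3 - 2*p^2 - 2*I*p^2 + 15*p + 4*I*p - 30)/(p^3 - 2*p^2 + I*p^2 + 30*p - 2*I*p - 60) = (p + 3*I)/(p + 6*I)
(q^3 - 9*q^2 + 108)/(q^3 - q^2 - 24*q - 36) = (q - 6)/(q + 2)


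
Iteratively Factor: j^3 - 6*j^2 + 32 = (j - 4)*(j^2 - 2*j - 8) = (j - 4)*(j + 2)*(j - 4)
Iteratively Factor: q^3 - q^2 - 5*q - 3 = (q + 1)*(q^2 - 2*q - 3) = (q - 3)*(q + 1)*(q + 1)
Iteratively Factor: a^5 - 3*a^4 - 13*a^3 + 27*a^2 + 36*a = (a + 1)*(a^4 - 4*a^3 - 9*a^2 + 36*a) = (a + 1)*(a + 3)*(a^3 - 7*a^2 + 12*a) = (a - 3)*(a + 1)*(a + 3)*(a^2 - 4*a) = a*(a - 3)*(a + 1)*(a + 3)*(a - 4)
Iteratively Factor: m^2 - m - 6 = (m - 3)*(m + 2)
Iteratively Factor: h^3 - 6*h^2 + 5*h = (h)*(h^2 - 6*h + 5) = h*(h - 1)*(h - 5)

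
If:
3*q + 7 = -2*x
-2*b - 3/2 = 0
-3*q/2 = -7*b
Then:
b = -3/4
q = -7/2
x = 7/4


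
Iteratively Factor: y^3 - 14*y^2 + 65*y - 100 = (y - 5)*(y^2 - 9*y + 20) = (y - 5)*(y - 4)*(y - 5)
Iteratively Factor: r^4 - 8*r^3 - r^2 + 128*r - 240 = (r - 3)*(r^3 - 5*r^2 - 16*r + 80) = (r - 5)*(r - 3)*(r^2 - 16) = (r - 5)*(r - 4)*(r - 3)*(r + 4)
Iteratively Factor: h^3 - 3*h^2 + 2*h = (h)*(h^2 - 3*h + 2) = h*(h - 1)*(h - 2)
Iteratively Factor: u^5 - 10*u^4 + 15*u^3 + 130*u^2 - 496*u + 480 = (u - 3)*(u^4 - 7*u^3 - 6*u^2 + 112*u - 160) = (u - 4)*(u - 3)*(u^3 - 3*u^2 - 18*u + 40) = (u - 5)*(u - 4)*(u - 3)*(u^2 + 2*u - 8) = (u - 5)*(u - 4)*(u - 3)*(u - 2)*(u + 4)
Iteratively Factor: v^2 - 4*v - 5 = (v + 1)*(v - 5)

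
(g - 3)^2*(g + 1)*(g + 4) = g^4 - g^3 - 17*g^2 + 21*g + 36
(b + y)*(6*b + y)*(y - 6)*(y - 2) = 6*b^2*y^2 - 48*b^2*y + 72*b^2 + 7*b*y^3 - 56*b*y^2 + 84*b*y + y^4 - 8*y^3 + 12*y^2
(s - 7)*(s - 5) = s^2 - 12*s + 35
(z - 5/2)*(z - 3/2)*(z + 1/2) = z^3 - 7*z^2/2 + 7*z/4 + 15/8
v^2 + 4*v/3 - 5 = (v - 5/3)*(v + 3)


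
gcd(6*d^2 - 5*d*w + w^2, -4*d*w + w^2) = 1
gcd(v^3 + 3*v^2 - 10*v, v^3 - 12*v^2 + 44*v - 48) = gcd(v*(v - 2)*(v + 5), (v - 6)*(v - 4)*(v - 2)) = v - 2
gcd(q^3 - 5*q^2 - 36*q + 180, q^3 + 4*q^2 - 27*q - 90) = q^2 + q - 30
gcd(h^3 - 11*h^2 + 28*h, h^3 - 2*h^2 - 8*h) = h^2 - 4*h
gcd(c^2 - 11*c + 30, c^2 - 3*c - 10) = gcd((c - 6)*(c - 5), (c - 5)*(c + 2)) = c - 5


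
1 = 1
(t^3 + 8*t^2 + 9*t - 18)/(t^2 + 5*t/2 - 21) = 2*(t^2 + 2*t - 3)/(2*t - 7)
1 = 1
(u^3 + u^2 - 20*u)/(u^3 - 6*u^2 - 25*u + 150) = u*(u - 4)/(u^2 - 11*u + 30)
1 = 1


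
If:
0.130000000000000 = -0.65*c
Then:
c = -0.20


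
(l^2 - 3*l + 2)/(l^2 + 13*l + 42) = (l^2 - 3*l + 2)/(l^2 + 13*l + 42)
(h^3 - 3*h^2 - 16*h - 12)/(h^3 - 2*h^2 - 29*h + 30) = (h^2 + 3*h + 2)/(h^2 + 4*h - 5)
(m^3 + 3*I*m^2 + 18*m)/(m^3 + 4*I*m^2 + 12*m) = (m - 3*I)/(m - 2*I)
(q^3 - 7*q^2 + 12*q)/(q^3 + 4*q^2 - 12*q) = (q^2 - 7*q + 12)/(q^2 + 4*q - 12)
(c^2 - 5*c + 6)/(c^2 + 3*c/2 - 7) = 2*(c - 3)/(2*c + 7)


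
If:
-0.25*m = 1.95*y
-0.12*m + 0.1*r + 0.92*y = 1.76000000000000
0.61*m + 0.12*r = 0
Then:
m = -2.36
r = 11.99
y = 0.30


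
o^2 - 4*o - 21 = (o - 7)*(o + 3)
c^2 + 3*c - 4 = (c - 1)*(c + 4)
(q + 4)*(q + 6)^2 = q^3 + 16*q^2 + 84*q + 144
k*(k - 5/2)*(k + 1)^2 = k^4 - k^3/2 - 4*k^2 - 5*k/2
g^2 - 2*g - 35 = (g - 7)*(g + 5)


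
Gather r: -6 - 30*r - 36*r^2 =-36*r^2 - 30*r - 6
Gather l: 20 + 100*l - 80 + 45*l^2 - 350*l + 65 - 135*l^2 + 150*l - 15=-90*l^2 - 100*l - 10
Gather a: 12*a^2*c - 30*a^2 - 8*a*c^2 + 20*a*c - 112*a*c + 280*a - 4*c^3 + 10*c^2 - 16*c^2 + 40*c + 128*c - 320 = a^2*(12*c - 30) + a*(-8*c^2 - 92*c + 280) - 4*c^3 - 6*c^2 + 168*c - 320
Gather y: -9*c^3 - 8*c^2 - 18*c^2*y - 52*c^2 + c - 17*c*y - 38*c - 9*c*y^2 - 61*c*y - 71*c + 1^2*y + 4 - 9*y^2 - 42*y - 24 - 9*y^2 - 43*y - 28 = -9*c^3 - 60*c^2 - 108*c + y^2*(-9*c - 18) + y*(-18*c^2 - 78*c - 84) - 48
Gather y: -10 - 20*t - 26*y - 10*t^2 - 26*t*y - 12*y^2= -10*t^2 - 20*t - 12*y^2 + y*(-26*t - 26) - 10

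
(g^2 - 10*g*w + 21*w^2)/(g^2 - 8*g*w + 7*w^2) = (-g + 3*w)/(-g + w)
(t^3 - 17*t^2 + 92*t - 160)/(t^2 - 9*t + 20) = t - 8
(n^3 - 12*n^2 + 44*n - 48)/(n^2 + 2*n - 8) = (n^2 - 10*n + 24)/(n + 4)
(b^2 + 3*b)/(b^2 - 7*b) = (b + 3)/(b - 7)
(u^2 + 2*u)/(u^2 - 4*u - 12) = u/(u - 6)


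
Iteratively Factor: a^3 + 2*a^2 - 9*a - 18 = (a + 3)*(a^2 - a - 6) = (a + 2)*(a + 3)*(a - 3)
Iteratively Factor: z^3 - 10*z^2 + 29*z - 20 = (z - 5)*(z^2 - 5*z + 4) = (z - 5)*(z - 1)*(z - 4)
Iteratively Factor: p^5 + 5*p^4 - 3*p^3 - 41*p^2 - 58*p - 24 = (p + 4)*(p^4 + p^3 - 7*p^2 - 13*p - 6) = (p + 2)*(p + 4)*(p^3 - p^2 - 5*p - 3) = (p + 1)*(p + 2)*(p + 4)*(p^2 - 2*p - 3) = (p - 3)*(p + 1)*(p + 2)*(p + 4)*(p + 1)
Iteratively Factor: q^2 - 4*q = (q)*(q - 4)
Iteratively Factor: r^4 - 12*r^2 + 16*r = (r)*(r^3 - 12*r + 16) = r*(r - 2)*(r^2 + 2*r - 8) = r*(r - 2)*(r + 4)*(r - 2)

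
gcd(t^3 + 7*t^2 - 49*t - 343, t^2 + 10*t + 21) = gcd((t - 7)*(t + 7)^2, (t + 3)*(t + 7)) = t + 7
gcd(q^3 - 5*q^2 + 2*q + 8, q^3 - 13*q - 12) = q^2 - 3*q - 4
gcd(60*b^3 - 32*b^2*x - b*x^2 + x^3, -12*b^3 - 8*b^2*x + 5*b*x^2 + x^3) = -12*b^2 + 4*b*x + x^2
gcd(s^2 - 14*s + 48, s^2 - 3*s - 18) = s - 6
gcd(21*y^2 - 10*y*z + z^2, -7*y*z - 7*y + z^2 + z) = 7*y - z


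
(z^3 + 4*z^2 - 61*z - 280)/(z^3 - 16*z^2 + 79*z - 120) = (z^2 + 12*z + 35)/(z^2 - 8*z + 15)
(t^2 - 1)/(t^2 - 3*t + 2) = (t + 1)/(t - 2)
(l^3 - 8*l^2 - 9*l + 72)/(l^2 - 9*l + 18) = (l^2 - 5*l - 24)/(l - 6)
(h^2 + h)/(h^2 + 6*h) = (h + 1)/(h + 6)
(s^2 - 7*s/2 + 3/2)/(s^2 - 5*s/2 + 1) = (s - 3)/(s - 2)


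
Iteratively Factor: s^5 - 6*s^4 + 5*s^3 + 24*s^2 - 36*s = (s - 3)*(s^4 - 3*s^3 - 4*s^2 + 12*s) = (s - 3)*(s + 2)*(s^3 - 5*s^2 + 6*s) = (s - 3)^2*(s + 2)*(s^2 - 2*s) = (s - 3)^2*(s - 2)*(s + 2)*(s)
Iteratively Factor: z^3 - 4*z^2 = (z)*(z^2 - 4*z) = z^2*(z - 4)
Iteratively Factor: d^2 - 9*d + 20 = (d - 4)*(d - 5)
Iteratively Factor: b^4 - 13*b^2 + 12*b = (b + 4)*(b^3 - 4*b^2 + 3*b) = (b - 1)*(b + 4)*(b^2 - 3*b) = (b - 3)*(b - 1)*(b + 4)*(b)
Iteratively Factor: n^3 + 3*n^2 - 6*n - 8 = (n + 1)*(n^2 + 2*n - 8) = (n - 2)*(n + 1)*(n + 4)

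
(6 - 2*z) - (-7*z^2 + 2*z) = 7*z^2 - 4*z + 6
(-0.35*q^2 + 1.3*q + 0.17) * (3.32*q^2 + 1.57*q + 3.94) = -1.162*q^4 + 3.7665*q^3 + 1.2264*q^2 + 5.3889*q + 0.6698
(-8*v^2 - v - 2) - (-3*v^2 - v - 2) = -5*v^2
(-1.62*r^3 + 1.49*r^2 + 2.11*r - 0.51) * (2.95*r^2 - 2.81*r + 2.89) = -4.779*r^5 + 8.9477*r^4 - 2.6442*r^3 - 3.1275*r^2 + 7.531*r - 1.4739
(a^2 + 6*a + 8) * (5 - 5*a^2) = -5*a^4 - 30*a^3 - 35*a^2 + 30*a + 40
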